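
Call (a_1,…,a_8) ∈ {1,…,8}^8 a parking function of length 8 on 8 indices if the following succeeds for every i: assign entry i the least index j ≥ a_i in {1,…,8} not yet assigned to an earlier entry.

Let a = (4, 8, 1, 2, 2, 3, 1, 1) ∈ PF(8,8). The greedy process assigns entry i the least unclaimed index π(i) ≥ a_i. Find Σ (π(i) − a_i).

14

Σπ(i) = 1+…+8 = 36; Σa = 4+8+1+2+2+3+1+1 = 22; disp = 36−22 = 14.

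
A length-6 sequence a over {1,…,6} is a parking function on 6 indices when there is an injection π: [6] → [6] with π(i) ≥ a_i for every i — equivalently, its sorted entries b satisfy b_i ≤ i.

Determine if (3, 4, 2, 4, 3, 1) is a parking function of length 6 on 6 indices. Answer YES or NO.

Order a: b = (1, 2, 3, 3, 4, 4).
  b_1=1 ≤ 1
  b_2=2 ≤ 2
  b_3=3 ≤ 3
  b_4=3 ≤ 4
  b_5=4 ≤ 5
  b_6=4 ≤ 6
All bounds hold ⇒ YES

YES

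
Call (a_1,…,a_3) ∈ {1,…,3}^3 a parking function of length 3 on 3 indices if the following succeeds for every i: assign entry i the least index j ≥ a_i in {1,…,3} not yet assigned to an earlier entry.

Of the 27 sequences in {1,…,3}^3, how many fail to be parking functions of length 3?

#PF = 1·4^2 = 1×16 = 16 (Konheim–Weiss)
E.g. (3,3,1) → sorted (1,3,3): b_2=3>2, not a PF.
3^3 − 16 = 27 − 16 = 11

11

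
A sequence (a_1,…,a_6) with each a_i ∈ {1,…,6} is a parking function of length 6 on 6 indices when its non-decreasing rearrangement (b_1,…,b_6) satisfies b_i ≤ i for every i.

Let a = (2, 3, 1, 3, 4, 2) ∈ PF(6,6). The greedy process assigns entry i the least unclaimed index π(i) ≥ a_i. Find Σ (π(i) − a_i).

Σπ = 6·7/2 = 21 (π permutes [6]); Σa = 2+3+1+3+4+2 = 15; disp = 21−15 = 6.

6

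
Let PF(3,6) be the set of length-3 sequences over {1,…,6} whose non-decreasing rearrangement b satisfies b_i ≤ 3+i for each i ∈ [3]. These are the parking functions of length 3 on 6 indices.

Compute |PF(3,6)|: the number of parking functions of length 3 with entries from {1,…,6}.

196

|PF| = (7−3)·7^(3−1) = 4·49 = 196 (Konheim–Weiss)
Example (5,6,4) → sorted (4,5,6): b_i ≤ 3+i ∀i, a PF.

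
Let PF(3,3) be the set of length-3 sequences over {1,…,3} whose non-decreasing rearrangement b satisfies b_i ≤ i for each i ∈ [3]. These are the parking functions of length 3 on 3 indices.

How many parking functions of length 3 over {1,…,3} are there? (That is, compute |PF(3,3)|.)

Count = (4−3)·4^(3−1) = 1·16 = 16 (Pollak)
One tuple (1,2,2) → sorted (1,2,2): b_i ≤ i ∀i, a PF.

16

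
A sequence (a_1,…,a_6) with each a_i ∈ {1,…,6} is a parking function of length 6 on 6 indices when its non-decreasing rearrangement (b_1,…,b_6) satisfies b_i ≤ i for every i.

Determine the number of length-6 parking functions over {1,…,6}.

|PF| = 1·7^5 = 1×16807 = 16807 (Konheim–Weiss)
Example (5,4,2,5,1,2) → sorted (1,2,2,4,5,5): b_i ≤ i ∀i, a PF.

16807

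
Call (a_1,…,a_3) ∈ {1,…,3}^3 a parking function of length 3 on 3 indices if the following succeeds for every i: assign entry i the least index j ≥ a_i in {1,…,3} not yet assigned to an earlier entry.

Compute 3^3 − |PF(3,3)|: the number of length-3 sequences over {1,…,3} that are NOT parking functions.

11

|PF| = (3+1−3)·(3+1)^{3−1} = 1 · 16 = 16
Check (3,3,2) → sorted (2,3,3): b_1=2>1, not a PF.
So 27 − 16 = 11 fail.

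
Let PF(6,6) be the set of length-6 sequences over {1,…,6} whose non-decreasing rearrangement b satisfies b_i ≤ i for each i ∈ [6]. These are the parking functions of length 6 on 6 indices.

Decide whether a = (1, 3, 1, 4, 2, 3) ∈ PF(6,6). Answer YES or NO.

Sorted: b = (1, 1, 2, 3, 3, 4).
  b_1=1 ≤ 1
  b_2=1 ≤ 2
  b_3=2 ≤ 3
  b_4=3 ≤ 4
  b_5=3 ≤ 5
  b_6=4 ≤ 6
All bounds hold ⇒ YES

YES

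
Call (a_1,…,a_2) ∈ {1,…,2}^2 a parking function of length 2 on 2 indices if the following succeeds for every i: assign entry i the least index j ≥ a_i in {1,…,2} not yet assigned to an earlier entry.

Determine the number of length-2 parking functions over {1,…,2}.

3

|PF| = (3−2)·3^(2−1) = 1 · 3 = 3 (Pollak)
E.g. (1,1) → sorted (1,1): b_i ≤ i ∀i, a PF.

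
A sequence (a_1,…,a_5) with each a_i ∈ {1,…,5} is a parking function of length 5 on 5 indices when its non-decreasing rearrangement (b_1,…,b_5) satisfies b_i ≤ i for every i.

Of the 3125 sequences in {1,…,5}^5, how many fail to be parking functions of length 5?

Count = (5+1−5)·(5+1)^{5−1} = 1 · 1296 = 1296 (Pollak)
E.g. (4,5,4,5,4) → sorted (4,4,4,5,5): b_1=4>1, not a PF.
Total 3125; non-PF = 3125−1296 = 1829

1829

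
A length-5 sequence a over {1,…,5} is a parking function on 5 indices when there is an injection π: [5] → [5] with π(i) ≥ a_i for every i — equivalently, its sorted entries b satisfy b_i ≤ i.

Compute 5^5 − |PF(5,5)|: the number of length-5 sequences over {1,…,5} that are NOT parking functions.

1829

Count = (5−5+1)·(5+1)^(5−1) = 1 · 1296 = 1296 [KW]
Check (1,5,1,5,4) → sorted (1,1,4,5,5): b_3=4>3, not a PF.
5^5 − 1296 = 3125 − 1296 = 1829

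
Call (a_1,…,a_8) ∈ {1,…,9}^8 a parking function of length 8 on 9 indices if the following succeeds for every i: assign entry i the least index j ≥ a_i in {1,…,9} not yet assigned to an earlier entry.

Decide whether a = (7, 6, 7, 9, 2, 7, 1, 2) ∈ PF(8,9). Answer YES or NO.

Rearranged: b = (1, 2, 2, 6, 7, 7, 7, 9).
  b_1=1 ≤ 2
  b_2=2 ≤ 3
  b_3=2 ≤ 4
  b_4=6 > 5
  fails at i=4 ⇒ NO

NO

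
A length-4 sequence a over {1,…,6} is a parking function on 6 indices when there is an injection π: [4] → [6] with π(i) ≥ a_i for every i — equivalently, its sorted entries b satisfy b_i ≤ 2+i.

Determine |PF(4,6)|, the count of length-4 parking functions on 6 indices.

1029

|PF| = (6−4+1)·(6+1)^(4−1) = 3·343 = 1029 [KW]
E.g. (5,1,2,4) → sorted (1,2,4,5): b_i ≤ 2+i ∀i, a PF.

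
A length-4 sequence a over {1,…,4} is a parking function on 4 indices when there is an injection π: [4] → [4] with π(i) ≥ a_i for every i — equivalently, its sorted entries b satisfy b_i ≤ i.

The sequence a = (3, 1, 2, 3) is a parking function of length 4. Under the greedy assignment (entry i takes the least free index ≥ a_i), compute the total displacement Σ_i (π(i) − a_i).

1

Σπ = 4·5/2 = 10 (π permutes [4]); Σa = 3+1+2+3 = 9; disp = 10−9 = 1.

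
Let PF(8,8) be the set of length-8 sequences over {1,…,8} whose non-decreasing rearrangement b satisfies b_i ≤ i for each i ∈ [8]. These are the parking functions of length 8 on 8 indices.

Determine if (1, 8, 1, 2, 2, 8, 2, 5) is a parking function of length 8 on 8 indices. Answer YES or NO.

Order a: b = (1, 1, 2, 2, 2, 5, 8, 8).
  b_1=1 ≤ 1
  b_2=1 ≤ 2
  b_3=2 ≤ 3
  b_4=2 ≤ 4
  b_5=2 ≤ 5
  b_6=5 ≤ 6
  b_7=8 > 7
  fails at i=7 ⇒ NO

NO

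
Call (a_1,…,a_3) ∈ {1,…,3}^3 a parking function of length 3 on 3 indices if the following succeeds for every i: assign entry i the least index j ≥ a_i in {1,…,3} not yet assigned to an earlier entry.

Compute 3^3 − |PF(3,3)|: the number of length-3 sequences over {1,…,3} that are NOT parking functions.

11

#PF = (4−3)·4^(3−1) = 1 · 16 = 16
E.g. (3,3,2) → sorted (2,3,3): b_1=2>1, not a PF.
So 27 − 16 = 11 fail.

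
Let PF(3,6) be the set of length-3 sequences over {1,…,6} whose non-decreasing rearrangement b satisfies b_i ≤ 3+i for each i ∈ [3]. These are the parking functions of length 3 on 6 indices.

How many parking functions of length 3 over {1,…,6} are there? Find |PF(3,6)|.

196

|PF(3,6)| = (6+1−3)·(6+1)^{3−1} = 4 · 49 = 196 (Pollak)
Example (2,3,4) → sorted (2,3,4): b_i ≤ 3+i ∀i, a PF.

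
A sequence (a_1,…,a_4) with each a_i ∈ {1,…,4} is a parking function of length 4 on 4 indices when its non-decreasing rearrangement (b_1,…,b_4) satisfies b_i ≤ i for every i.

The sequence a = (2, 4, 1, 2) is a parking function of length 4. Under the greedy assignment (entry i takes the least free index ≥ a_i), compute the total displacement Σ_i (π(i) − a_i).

Σπ = 4·5/2 = 10 (π permutes [4]); Σa = 2+4+1+2 = 9; disp = 10−9 = 1.

1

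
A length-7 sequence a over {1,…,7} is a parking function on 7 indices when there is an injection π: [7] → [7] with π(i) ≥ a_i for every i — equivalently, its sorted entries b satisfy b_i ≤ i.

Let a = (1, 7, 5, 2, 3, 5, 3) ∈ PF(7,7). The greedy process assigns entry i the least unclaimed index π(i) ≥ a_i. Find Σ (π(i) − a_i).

Σπ = 7·8/2 = 28 (π permutes [7]); Σa = 1+7+5+2+3+5+3 = 26; disp = 28−26 = 2.

2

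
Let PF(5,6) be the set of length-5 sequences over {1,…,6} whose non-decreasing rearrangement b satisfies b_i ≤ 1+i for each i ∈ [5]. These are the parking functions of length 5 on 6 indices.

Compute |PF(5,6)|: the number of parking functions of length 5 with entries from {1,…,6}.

4802

|PF(5,6)| = (6−5+1)·(6+1)^(5−1) = 2 · 2401 = 4802
Example (2,2,2,6,5) → sorted (2,2,2,5,6): b_i ≤ 1+i ∀i, a PF.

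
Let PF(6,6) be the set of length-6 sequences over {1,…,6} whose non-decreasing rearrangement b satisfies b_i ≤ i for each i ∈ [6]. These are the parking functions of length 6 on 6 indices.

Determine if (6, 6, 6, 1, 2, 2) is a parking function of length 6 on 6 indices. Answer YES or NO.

Order a: b = (1, 2, 2, 6, 6, 6).
  b_1=1 ≤ 1
  b_2=2 ≤ 2
  b_3=2 ≤ 3
  b_4=6 > 4
  fails at i=4 ⇒ NO

NO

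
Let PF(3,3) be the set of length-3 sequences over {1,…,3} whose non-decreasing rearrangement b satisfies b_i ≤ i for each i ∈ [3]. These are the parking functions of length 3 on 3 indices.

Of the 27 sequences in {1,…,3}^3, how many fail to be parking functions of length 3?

|PF(3,3)| = (4−3)·4^(3−1) = 1×16 = 16 (Pollak)
One tuple (2,3,2) → sorted (2,2,3): b_1=2>1, not a PF.
Total 27; non-PF = 27−16 = 11

11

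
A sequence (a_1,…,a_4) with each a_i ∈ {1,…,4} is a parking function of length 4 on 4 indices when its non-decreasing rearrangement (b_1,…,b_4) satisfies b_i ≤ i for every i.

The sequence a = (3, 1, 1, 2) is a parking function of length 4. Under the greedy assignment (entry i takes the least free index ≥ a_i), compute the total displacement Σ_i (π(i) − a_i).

Σπ(i) = 1+…+4 = 10; Σa = 3+1+1+2 = 7; disp = 10−7 = 3.

3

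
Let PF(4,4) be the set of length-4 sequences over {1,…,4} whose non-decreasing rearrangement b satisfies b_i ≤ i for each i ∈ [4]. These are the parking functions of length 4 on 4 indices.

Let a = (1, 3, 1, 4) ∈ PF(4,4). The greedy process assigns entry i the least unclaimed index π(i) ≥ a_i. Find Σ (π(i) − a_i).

1

Σπ = 4·5/2 = 10 (π permutes [4]); Σa = 1+3+1+4 = 9; disp = 10−9 = 1.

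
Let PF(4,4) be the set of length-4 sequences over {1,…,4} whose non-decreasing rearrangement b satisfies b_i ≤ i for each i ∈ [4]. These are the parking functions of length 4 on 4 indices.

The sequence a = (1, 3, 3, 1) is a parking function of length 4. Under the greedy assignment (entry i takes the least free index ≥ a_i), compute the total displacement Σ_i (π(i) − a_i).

2

Σπ = 4·5/2 = 10 (π permutes [4]); Σa = 1+3+3+1 = 8; disp = 10−8 = 2.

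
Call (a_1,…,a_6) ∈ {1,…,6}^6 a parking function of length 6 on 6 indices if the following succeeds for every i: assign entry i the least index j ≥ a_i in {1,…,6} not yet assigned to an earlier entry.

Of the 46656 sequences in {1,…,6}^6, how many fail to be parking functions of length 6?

29849

|PF(6,6)| = (6+1−6)·(6+1)^{6−1} = 1·16807 = 16807 (Pollak)
Example (4,1,6,6,4,6) → sorted (1,4,4,6,6,6): b_2=4>2, not a PF.
6^6 − 16807 = 46656 − 16807 = 29849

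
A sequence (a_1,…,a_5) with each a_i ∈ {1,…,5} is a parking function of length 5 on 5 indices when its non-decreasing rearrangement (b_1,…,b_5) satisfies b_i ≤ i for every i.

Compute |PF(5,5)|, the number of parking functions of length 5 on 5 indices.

1296

|PF(5,5)| = (5+1−5)·(5+1)^{5−1} = 1·1296 = 1296
One tuple (2,1,4,3,2) → sorted (1,2,2,3,4): b_i ≤ i ∀i, a PF.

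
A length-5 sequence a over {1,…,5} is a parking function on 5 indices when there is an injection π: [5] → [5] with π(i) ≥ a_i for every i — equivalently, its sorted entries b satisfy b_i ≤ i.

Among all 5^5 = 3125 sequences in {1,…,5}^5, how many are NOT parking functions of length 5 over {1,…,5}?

1829

|PF(5,5)| = (6−5)·6^(5−1) = 1·1296 = 1296
Check (2,2,2,5,5) → sorted (2,2,2,5,5): b_1=2>1, not a PF.
Total 3125; non-PF = 3125−1296 = 1829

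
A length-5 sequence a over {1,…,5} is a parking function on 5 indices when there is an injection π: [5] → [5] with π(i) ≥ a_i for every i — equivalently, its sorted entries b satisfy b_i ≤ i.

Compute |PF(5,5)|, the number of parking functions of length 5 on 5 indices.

1296

Count = (6−5)·6^(5−1) = 1×1296 = 1296 (Konheim–Weiss)
Example (5,1,1,1,4) → sorted (1,1,1,4,5): b_i ≤ i ∀i, a PF.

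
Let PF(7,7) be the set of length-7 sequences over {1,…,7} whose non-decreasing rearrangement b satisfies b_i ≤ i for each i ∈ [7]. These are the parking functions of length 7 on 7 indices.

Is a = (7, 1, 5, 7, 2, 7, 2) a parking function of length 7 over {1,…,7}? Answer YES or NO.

NO

Order a: b = (1, 2, 2, 5, 7, 7, 7).
  b_1=1 ≤ 1
  b_2=2 ≤ 2
  b_3=2 ≤ 3
  b_4=5 > 4
  fails at i=4 ⇒ NO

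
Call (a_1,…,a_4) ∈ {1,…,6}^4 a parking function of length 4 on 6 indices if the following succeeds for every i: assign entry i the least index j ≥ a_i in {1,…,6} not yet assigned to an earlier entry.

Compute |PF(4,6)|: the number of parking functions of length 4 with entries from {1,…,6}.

1029

#PF = (6−4+1)·(6+1)^(4−1) = 3 · 343 = 1029
One tuple (1,3,3,3) → sorted (1,3,3,3): b_i ≤ 2+i ∀i, a PF.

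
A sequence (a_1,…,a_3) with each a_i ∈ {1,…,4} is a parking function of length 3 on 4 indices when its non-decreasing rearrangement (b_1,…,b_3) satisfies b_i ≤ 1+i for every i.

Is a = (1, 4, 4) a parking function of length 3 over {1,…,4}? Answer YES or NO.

Rearranged: b = (1, 4, 4).
  b_1=1 ≤ 2
  b_2=4 > 3
  fails at i=2 ⇒ NO

NO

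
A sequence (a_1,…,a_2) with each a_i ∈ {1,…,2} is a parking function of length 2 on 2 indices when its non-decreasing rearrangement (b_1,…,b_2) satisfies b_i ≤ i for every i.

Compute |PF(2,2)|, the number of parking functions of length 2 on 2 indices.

3

|PF(2,2)| = (2+1−2)·(2+1)^{2−1} = 1 · 3 = 3
Check (2,1) → sorted (1,2): b_i ≤ i ∀i, a PF.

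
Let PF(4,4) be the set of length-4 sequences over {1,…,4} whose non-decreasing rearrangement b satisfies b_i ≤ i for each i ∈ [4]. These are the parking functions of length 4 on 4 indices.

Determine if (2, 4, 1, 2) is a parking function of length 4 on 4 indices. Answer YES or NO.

Order a: b = (1, 2, 2, 4).
  b_1=1 ≤ 1
  b_2=2 ≤ 2
  b_3=2 ≤ 3
  b_4=4 ≤ 4
All bounds hold ⇒ YES

YES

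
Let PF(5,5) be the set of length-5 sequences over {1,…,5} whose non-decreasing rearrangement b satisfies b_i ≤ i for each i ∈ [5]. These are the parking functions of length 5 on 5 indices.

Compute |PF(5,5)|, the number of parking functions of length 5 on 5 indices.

1296

|PF(5,5)| = (5−5+1)·(5+1)^(5−1) = 1·1296 = 1296 [KW]
One tuple (1,2,4,1,2) → sorted (1,1,2,2,4): b_i ≤ i ∀i, a PF.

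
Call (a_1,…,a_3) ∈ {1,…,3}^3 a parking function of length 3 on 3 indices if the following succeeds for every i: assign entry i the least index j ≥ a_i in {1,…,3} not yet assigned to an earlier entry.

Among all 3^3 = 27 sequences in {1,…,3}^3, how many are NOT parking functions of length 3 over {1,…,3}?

11

#PF = (3−3+1)·(3+1)^(3−1) = 1 · 16 = 16 [KW]
Example (3,1,3) → sorted (1,3,3): b_2=3>2, not a PF.
Total 27; non-PF = 27−16 = 11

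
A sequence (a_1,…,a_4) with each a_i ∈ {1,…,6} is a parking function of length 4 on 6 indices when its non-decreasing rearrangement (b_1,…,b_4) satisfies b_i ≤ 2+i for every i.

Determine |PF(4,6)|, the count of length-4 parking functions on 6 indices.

1029

|PF| = 3·7^3 = 3·343 = 1029 (Konheim–Weiss)
E.g. (2,4,1,4) → sorted (1,2,4,4): b_i ≤ 2+i ∀i, a PF.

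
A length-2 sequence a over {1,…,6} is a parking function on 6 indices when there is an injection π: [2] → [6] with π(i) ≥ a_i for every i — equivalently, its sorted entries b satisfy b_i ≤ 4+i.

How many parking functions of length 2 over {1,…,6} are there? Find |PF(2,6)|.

Count = (6+1−2)·(6+1)^{2−1} = 5×7 = 35 (Konheim–Weiss)
One tuple (4,4) → sorted (4,4): b_i ≤ 4+i ∀i, a PF.

35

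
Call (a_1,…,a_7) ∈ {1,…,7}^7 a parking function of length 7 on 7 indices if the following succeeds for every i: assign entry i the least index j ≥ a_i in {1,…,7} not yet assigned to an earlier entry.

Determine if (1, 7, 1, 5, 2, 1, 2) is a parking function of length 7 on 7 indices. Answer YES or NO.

Rearranged: b = (1, 1, 1, 2, 2, 5, 7).
  b_1=1 ≤ 1
  b_2=1 ≤ 2
  b_3=1 ≤ 3
  b_4=2 ≤ 4
  b_5=2 ≤ 5
  b_6=5 ≤ 6
  b_7=7 ≤ 7
All bounds hold ⇒ YES

YES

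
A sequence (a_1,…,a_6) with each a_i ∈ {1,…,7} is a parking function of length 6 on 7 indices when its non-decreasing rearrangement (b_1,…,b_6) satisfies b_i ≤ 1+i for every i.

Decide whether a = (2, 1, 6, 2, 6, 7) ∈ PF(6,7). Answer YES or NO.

NO

Sorted: b = (1, 2, 2, 6, 6, 7).
  b_1=1 ≤ 2
  b_2=2 ≤ 3
  b_3=2 ≤ 4
  b_4=6 > 5
  fails at i=4 ⇒ NO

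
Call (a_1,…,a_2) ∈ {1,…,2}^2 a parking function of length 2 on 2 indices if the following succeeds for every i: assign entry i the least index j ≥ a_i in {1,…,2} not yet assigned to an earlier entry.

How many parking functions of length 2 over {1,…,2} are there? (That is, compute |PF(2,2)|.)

3

|PF| = (3−2)·3^(2−1) = 1·3 = 3 [KW]
Example (1,1) → sorted (1,1): b_i ≤ i ∀i, a PF.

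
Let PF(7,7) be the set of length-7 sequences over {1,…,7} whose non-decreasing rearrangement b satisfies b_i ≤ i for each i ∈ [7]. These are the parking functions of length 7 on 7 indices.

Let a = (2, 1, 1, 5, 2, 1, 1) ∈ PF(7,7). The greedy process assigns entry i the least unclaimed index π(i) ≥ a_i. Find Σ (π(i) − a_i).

15

Σπ = 28 ({1..7} each once); Σa = 2+1+1+5+2+1+1 = 13; disp = 28−13 = 15.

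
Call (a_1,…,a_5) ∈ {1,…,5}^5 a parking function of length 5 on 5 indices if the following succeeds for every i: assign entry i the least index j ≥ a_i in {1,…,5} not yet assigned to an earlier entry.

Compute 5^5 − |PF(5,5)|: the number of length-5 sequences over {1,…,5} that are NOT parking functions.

1829

Count = 1·6^4 = 1 · 1296 = 1296 [KW]
One tuple (1,4,3,3,3) → sorted (1,3,3,3,4): b_2=3>2, not a PF.
5^5 − 1296 = 3125 − 1296 = 1829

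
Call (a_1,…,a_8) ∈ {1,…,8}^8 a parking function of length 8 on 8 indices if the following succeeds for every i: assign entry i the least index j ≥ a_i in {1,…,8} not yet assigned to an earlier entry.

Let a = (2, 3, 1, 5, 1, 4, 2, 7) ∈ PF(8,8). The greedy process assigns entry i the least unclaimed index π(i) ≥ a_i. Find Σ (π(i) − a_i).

11

Σπ = 36 ({1..8} each once); Σa = 2+3+1+5+1+4+2+7 = 25; disp = 36−25 = 11.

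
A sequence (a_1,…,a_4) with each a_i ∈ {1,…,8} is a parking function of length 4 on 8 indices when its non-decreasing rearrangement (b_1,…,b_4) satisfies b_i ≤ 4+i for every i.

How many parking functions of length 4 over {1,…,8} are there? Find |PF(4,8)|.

3645

#PF = 5·9^3 = 5 · 729 = 3645 [KW]
Check (4,5,1,6) → sorted (1,4,5,6): b_i ≤ 4+i ∀i, a PF.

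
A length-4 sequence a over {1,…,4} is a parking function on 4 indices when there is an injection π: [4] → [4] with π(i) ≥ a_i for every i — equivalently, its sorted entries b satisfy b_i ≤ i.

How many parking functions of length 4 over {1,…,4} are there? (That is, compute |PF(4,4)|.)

#PF = (4+1−4)·(4+1)^{4−1} = 1 · 125 = 125 (Pollak)
Example (1,4,3,1) → sorted (1,1,3,4): b_i ≤ i ∀i, a PF.

125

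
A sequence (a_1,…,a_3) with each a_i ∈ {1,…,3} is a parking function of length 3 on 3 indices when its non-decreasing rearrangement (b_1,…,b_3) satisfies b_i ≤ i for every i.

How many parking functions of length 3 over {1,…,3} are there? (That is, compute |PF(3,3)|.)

Count = (3−3+1)·(3+1)^(3−1) = 1×16 = 16 (Konheim–Weiss)
Check (3,1,2) → sorted (1,2,3): b_i ≤ i ∀i, a PF.

16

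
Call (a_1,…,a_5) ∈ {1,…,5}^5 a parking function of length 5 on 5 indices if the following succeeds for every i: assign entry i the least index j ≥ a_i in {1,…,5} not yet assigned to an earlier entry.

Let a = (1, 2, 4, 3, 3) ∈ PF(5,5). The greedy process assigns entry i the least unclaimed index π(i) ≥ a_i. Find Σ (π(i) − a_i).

2

Σπ(i) = 1+…+5 = 15; Σa = 1+2+4+3+3 = 13; disp = 15−13 = 2.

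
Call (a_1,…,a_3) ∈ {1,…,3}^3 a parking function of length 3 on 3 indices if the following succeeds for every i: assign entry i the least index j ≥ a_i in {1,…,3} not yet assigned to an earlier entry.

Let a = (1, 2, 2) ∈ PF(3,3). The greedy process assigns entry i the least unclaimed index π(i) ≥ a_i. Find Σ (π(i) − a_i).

Σπ = 6 ({1..3} each once); Σa = 1+2+2 = 5; disp = 6−5 = 1.

1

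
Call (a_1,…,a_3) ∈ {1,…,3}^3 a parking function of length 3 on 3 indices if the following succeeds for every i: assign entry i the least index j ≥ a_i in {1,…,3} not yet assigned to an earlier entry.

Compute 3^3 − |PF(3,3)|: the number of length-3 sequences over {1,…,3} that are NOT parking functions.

#PF = (3+1−3)·(3+1)^{3−1} = 1·16 = 16 (Pollak)
Check (2,2,2) → sorted (2,2,2): b_1=2>1, not a PF.
3^3 − 16 = 27 − 16 = 11

11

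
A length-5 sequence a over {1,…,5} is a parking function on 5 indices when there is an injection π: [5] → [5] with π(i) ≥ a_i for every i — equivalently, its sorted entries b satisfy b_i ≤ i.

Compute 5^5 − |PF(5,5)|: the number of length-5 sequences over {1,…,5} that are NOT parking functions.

|PF| = 1·6^4 = 1 · 1296 = 1296 (Konheim–Weiss)
Example (1,4,5,4,5) → sorted (1,4,4,5,5): b_2=4>2, not a PF.
5^5 − 1296 = 3125 − 1296 = 1829

1829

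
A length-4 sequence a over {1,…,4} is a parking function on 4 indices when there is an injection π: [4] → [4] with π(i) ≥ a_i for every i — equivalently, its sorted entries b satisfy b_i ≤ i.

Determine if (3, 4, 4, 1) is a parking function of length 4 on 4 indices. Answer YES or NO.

NO

Rearranged: b = (1, 3, 4, 4).
  b_1=1 ≤ 1
  b_2=3 > 2
  fails at i=2 ⇒ NO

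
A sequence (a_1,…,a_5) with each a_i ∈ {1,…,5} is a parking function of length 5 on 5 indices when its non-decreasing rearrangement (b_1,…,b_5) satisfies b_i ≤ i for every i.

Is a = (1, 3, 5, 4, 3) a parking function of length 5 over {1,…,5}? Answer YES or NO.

NO

Rearranged: b = (1, 3, 3, 4, 5).
  b_1=1 ≤ 1
  b_2=3 > 2
  fails at i=2 ⇒ NO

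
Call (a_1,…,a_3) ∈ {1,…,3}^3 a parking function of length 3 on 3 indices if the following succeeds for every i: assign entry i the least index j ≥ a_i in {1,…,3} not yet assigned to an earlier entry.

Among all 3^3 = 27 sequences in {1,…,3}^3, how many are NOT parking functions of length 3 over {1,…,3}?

|PF| = 1·4^2 = 1 · 16 = 16
Check (3,2,3) → sorted (2,3,3): b_1=2>1, not a PF.
Total 27; non-PF = 27−16 = 11

11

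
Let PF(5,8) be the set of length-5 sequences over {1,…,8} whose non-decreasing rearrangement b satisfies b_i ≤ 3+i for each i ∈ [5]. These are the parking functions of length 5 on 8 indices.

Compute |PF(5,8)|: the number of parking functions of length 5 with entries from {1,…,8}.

26244

Count = (8−5+1)·(8+1)^(5−1) = 4 · 6561 = 26244
Check (1,6,7,4,8) → sorted (1,4,6,7,8): b_i ≤ 3+i ∀i, a PF.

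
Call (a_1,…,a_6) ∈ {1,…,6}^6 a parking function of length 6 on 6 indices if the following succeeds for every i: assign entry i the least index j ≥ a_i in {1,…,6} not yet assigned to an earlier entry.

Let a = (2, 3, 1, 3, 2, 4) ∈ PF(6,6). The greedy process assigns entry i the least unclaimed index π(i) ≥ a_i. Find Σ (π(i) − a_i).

6

Σπ = 21 ({1..6} each once); Σa = 2+3+1+3+2+4 = 15; disp = 21−15 = 6.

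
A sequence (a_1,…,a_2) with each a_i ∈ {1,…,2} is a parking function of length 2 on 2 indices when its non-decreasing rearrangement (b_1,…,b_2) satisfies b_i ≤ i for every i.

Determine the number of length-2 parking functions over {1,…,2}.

3

|PF(2,2)| = 1·3^1 = 1 · 3 = 3 (Konheim–Weiss)
Check (2,1) → sorted (1,2): b_i ≤ i ∀i, a PF.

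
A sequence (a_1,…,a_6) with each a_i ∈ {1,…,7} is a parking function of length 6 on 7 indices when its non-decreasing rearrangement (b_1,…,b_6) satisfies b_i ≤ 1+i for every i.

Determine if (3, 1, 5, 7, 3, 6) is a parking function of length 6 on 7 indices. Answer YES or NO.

Order a: b = (1, 3, 3, 5, 6, 7).
  b_1=1 ≤ 2
  b_2=3 ≤ 3
  b_3=3 ≤ 4
  b_4=5 ≤ 5
  b_5=6 ≤ 6
  b_6=7 ≤ 7
All bounds hold ⇒ YES

YES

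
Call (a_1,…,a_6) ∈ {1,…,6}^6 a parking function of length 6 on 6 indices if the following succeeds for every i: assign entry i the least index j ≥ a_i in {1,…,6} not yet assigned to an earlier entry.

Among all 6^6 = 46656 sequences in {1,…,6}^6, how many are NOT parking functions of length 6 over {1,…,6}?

|PF(6,6)| = (6+1−6)·(6+1)^{6−1} = 1×16807 = 16807
Example (1,3,6,4,6,6) → sorted (1,3,4,6,6,6): b_2=3>2, not a PF.
So 46656 − 16807 = 29849 fail.

29849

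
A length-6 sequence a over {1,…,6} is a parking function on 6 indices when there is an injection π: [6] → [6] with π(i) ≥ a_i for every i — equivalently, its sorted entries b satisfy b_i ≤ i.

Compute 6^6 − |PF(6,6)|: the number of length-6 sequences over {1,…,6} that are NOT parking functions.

|PF| = (6+1−6)·(6+1)^{6−1} = 1×16807 = 16807 [KW]
Check (4,6,4,6,3,4) → sorted (3,4,4,4,6,6): b_1=3>1, not a PF.
Total 46656; non-PF = 46656−16807 = 29849

29849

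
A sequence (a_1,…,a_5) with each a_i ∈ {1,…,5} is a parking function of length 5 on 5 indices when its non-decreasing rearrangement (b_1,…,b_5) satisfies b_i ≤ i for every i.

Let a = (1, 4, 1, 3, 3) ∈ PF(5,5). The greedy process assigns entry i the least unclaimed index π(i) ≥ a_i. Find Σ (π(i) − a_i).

Σπ(i) = 1+…+5 = 15; Σa = 1+4+1+3+3 = 12; disp = 15−12 = 3.

3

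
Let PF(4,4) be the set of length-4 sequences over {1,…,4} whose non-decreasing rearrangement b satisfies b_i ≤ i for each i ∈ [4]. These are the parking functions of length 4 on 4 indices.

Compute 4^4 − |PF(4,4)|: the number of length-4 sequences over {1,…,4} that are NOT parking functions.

Count = (5−4)·5^(4−1) = 1·125 = 125 (Konheim–Weiss)
E.g. (4,2,4,4) → sorted (2,4,4,4): b_1=2>1, not a PF.
Total 256; non-PF = 256−125 = 131

131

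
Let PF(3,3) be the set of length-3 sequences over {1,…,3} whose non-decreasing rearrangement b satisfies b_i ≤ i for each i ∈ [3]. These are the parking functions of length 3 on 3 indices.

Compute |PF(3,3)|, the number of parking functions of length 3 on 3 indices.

16

|PF| = (3−3+1)·(3+1)^(3−1) = 1×16 = 16 [KW]
One tuple (2,1,2) → sorted (1,2,2): b_i ≤ i ∀i, a PF.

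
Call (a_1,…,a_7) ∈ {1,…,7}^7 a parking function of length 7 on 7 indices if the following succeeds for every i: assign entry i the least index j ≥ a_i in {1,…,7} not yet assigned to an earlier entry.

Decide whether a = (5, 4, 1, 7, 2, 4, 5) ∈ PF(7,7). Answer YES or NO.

NO

Order a: b = (1, 2, 4, 4, 5, 5, 7).
  b_1=1 ≤ 1
  b_2=2 ≤ 2
  b_3=4 > 3
  fails at i=3 ⇒ NO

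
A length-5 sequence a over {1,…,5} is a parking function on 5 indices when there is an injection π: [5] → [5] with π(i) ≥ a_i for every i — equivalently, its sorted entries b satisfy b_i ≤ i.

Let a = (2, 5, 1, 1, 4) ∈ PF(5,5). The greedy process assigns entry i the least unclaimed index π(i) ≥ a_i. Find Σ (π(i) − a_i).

2

Σπ = 5·6/2 = 15 (π permutes [5]); Σa = 2+5+1+1+4 = 13; disp = 15−13 = 2.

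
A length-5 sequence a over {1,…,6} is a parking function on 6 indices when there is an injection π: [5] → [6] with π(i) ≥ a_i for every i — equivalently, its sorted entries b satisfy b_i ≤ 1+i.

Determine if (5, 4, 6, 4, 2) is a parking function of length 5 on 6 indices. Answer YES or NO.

NO

Rearranged: b = (2, 4, 4, 5, 6).
  b_1=2 ≤ 2
  b_2=4 > 3
  fails at i=2 ⇒ NO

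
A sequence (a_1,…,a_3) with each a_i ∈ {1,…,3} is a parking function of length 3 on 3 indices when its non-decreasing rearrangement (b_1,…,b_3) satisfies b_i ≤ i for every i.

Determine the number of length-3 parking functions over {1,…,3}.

16

Count = (4−3)·4^(3−1) = 1×16 = 16 [KW]
Check (2,1,2) → sorted (1,2,2): b_i ≤ i ∀i, a PF.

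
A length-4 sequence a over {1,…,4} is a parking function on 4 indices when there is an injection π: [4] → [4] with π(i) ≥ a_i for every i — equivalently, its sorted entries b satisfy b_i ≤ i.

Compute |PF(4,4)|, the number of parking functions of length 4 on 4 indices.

125

|PF| = (5−4)·5^(4−1) = 1 · 125 = 125 (Konheim–Weiss)
E.g. (2,1,3,3) → sorted (1,2,3,3): b_i ≤ i ∀i, a PF.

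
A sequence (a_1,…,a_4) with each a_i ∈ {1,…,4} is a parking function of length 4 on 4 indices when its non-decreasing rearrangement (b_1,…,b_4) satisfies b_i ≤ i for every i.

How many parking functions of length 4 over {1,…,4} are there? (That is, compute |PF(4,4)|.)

125

Count = (5−4)·5^(4−1) = 1 · 125 = 125 (Pollak)
E.g. (1,3,2,4) → sorted (1,2,3,4): b_i ≤ i ∀i, a PF.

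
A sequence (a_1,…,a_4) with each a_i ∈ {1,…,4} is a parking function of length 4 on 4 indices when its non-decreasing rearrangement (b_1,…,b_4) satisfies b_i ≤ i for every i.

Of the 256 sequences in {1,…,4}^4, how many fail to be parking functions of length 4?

#PF = 1·5^3 = 1·125 = 125
Example (4,4,2,2) → sorted (2,2,4,4): b_1=2>1, not a PF.
Total 256; non-PF = 256−125 = 131

131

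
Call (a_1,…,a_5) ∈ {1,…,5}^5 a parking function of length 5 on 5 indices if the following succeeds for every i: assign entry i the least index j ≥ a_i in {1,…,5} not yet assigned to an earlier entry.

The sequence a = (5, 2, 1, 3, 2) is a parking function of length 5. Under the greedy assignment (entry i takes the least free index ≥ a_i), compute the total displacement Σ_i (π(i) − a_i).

Σπ(i) = 1+…+5 = 15; Σa = 5+2+1+3+2 = 13; disp = 15−13 = 2.

2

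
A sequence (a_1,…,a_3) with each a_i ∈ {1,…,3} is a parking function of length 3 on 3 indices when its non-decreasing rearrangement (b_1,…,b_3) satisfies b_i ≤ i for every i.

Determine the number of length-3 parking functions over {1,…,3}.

16

#PF = (3+1−3)·(3+1)^{3−1} = 1·16 = 16
Example (1,3,1) → sorted (1,1,3): b_i ≤ i ∀i, a PF.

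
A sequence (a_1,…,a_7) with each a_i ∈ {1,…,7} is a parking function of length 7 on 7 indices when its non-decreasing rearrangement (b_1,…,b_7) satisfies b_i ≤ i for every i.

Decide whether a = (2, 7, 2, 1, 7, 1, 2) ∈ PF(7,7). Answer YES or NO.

Order a: b = (1, 1, 2, 2, 2, 7, 7).
  b_1=1 ≤ 1
  b_2=1 ≤ 2
  b_3=2 ≤ 3
  b_4=2 ≤ 4
  b_5=2 ≤ 5
  b_6=7 > 6
  fails at i=6 ⇒ NO

NO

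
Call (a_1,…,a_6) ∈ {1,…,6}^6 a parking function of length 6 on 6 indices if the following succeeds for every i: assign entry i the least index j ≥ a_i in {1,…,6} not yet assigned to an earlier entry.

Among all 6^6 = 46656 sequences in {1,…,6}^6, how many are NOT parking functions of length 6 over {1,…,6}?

29849

|PF(6,6)| = 1·7^5 = 1 · 16807 = 16807 [KW]
Check (6,6,3,6,4,5) → sorted (3,4,5,6,6,6): b_1=3>1, not a PF.
6^6 − 16807 = 46656 − 16807 = 29849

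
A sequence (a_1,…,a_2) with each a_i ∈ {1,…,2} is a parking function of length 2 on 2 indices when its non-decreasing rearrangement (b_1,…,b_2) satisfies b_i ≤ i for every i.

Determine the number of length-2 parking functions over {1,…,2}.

3

|PF| = 1·3^1 = 1·3 = 3 [KW]
Check (1,2) → sorted (1,2): b_i ≤ i ∀i, a PF.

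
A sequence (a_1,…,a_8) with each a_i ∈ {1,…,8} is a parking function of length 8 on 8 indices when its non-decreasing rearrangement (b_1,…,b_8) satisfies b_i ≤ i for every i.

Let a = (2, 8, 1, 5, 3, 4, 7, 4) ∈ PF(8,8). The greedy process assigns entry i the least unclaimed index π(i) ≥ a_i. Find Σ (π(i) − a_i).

2

Σπ = 8·9/2 = 36 (π permutes [8]); Σa = 2+8+1+5+3+4+7+4 = 34; disp = 36−34 = 2.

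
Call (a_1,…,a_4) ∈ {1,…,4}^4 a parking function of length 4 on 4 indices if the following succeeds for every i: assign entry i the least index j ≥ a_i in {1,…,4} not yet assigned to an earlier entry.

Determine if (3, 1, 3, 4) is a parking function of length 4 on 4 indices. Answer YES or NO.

Sorted: b = (1, 3, 3, 4).
  b_1=1 ≤ 1
  b_2=3 > 2
  fails at i=2 ⇒ NO

NO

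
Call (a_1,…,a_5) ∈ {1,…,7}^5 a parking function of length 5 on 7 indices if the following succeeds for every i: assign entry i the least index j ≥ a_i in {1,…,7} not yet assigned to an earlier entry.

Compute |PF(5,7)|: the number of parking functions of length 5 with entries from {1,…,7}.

#PF = (7−5+1)·(7+1)^(5−1) = 3·4096 = 12288 [KW]
Check (6,1,3,7,3) → sorted (1,3,3,6,7): b_i ≤ 2+i ∀i, a PF.

12288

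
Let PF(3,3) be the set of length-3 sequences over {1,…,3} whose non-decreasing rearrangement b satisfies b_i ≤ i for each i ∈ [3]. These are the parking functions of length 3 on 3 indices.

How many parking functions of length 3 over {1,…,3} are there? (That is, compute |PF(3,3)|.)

16

|PF(3,3)| = (4−3)·4^(3−1) = 1 · 16 = 16 (Pollak)
Example (3,1,2) → sorted (1,2,3): b_i ≤ i ∀i, a PF.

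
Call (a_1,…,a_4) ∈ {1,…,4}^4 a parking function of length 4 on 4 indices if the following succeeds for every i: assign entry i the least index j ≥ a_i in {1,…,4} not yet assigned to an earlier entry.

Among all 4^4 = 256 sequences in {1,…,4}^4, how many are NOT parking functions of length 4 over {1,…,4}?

131

|PF(4,4)| = (5−4)·5^(4−1) = 1×125 = 125
One tuple (2,3,3,4) → sorted (2,3,3,4): b_1=2>1, not a PF.
So 256 − 125 = 131 fail.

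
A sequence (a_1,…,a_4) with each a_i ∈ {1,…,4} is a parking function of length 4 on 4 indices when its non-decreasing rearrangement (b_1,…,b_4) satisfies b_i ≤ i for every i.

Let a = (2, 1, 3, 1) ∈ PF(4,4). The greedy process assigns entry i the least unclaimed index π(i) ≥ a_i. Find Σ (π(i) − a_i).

3

Σπ = 4·5/2 = 10 (π permutes [4]); Σa = 2+1+3+1 = 7; disp = 10−7 = 3.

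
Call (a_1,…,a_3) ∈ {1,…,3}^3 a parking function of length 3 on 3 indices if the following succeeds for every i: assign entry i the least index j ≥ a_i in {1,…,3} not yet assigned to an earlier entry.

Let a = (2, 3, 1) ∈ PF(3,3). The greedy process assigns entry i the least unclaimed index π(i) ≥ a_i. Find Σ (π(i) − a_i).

Σπ(i) = 1+…+3 = 6; Σa = 2+3+1 = 6; disp = 6−6 = 0.

0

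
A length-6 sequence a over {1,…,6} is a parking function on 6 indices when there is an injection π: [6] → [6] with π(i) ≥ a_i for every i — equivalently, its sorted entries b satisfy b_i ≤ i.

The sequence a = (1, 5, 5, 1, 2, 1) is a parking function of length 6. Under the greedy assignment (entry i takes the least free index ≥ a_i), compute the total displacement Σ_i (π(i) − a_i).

Σπ = 21 ({1..6} each once); Σa = 1+5+5+1+2+1 = 15; disp = 21−15 = 6.

6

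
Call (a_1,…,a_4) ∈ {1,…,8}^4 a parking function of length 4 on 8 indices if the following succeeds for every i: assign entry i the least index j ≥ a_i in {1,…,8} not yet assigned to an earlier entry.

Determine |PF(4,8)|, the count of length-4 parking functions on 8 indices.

3645

Count = (9−4)·9^(4−1) = 5 · 729 = 3645
Example (7,4,7,4) → sorted (4,4,7,7): b_i ≤ 4+i ∀i, a PF.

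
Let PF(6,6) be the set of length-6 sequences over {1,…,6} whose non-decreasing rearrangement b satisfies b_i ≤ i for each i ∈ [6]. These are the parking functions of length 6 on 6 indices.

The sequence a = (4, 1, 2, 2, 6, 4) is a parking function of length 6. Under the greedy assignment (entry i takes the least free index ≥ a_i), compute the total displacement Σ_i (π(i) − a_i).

Σπ = 21 ({1..6} each once); Σa = 4+1+2+2+6+4 = 19; disp = 21−19 = 2.

2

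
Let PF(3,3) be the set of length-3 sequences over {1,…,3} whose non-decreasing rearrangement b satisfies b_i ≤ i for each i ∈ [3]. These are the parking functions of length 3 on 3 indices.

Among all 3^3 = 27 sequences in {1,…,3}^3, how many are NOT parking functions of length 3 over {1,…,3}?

11

|PF(3,3)| = 1·4^2 = 1·16 = 16 (Pollak)
Example (3,1,3) → sorted (1,3,3): b_2=3>2, not a PF.
3^3 − 16 = 27 − 16 = 11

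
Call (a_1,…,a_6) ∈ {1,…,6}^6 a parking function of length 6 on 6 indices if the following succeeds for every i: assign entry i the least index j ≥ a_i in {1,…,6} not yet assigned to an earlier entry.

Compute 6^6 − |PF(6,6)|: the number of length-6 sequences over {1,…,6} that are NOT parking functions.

29849

Count = (6−6+1)·(6+1)^(6−1) = 1 · 16807 = 16807
One tuple (2,6,6,6,5,5) → sorted (2,5,5,6,6,6): b_1=2>1, not a PF.
So 46656 − 16807 = 29849 fail.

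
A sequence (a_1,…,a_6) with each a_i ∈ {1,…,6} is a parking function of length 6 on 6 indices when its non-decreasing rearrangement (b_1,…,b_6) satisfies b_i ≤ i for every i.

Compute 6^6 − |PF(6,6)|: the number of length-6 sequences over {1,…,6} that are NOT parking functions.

29849

#PF = (7−6)·7^(6−1) = 1·16807 = 16807 (Konheim–Weiss)
Example (4,4,2,2,3,6) → sorted (2,2,3,4,4,6): b_1=2>1, not a PF.
So 46656 − 16807 = 29849 fail.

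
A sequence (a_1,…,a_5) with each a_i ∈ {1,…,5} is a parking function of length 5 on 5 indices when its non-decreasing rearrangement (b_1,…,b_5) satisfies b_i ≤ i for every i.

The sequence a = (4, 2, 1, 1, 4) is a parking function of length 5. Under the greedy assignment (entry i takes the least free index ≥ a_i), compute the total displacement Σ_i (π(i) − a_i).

Σπ = 5·6/2 = 15 (π permutes [5]); Σa = 4+2+1+1+4 = 12; disp = 15−12 = 3.

3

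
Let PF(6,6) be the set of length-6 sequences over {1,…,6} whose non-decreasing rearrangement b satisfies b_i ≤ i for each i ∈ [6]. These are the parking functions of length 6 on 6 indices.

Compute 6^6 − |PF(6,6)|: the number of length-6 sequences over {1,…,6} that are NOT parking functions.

29849

#PF = (6−6+1)·(6+1)^(6−1) = 1 · 16807 = 16807 [KW]
Check (6,6,3,6,6,5) → sorted (3,5,6,6,6,6): b_1=3>1, not a PF.
Total 46656; non-PF = 46656−16807 = 29849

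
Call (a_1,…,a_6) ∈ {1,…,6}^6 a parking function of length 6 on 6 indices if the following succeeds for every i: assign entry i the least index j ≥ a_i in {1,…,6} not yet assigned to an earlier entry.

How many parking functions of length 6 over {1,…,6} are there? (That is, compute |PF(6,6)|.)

16807

|PF| = (6+1−6)·(6+1)^{6−1} = 1·16807 = 16807
E.g. (3,5,1,5,1,4) → sorted (1,1,3,4,5,5): b_i ≤ i ∀i, a PF.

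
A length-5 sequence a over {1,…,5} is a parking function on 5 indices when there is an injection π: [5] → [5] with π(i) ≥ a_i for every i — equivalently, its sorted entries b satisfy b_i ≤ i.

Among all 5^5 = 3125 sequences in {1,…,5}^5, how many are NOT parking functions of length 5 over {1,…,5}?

|PF(5,5)| = (6−5)·6^(5−1) = 1 · 1296 = 1296 [KW]
Example (4,4,5,3,4) → sorted (3,4,4,4,5): b_1=3>1, not a PF.
So 3125 − 1296 = 1829 fail.

1829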